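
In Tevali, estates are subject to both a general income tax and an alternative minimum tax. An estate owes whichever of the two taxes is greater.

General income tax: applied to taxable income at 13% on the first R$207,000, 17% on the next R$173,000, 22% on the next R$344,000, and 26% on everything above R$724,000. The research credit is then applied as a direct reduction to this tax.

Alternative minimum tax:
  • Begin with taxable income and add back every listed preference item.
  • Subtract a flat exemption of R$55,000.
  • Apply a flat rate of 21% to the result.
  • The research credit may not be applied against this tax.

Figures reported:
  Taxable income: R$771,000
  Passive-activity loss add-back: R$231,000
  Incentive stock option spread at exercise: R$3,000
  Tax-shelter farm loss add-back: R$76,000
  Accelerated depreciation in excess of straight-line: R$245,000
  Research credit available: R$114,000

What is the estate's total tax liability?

R$266,910

Alternative minimum tax:
  Adjusted income: R$771,000 + R$231,000 + R$3,000 + R$76,000 + R$245,000 = R$1,326,000
  Less exemption R$55,000 → base R$1,271,000
  R$1,271,000 × 21% = R$266,910

General income tax:
  R$207,000 × 13% = R$26,910
  R$173,000 × 17% = R$29,410
  R$344,000 × 22% = R$75,680
  R$47,000 × 26% = R$12,220
  → R$144,220
  Less research credit R$114,000 → R$30,220

R$266,910 > R$30,220, so the alternative minimum tax is the binding amount.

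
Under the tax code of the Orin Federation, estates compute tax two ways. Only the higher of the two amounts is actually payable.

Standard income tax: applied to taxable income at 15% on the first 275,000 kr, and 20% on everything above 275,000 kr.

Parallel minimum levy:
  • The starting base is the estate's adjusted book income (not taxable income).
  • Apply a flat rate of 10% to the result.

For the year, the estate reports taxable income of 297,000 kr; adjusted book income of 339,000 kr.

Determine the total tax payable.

Standard income tax:
  275,000 kr × 15% = 41,250 kr
  22,000 kr × 20% = 4,400 kr
  → 45,650 kr

Parallel minimum levy:
  Base (adjusted book income): 339,000 kr
  339,000 kr × 10% = 33,900 kr

45,650 kr > 33,900 kr, so the standard income tax governs.

45,650 kr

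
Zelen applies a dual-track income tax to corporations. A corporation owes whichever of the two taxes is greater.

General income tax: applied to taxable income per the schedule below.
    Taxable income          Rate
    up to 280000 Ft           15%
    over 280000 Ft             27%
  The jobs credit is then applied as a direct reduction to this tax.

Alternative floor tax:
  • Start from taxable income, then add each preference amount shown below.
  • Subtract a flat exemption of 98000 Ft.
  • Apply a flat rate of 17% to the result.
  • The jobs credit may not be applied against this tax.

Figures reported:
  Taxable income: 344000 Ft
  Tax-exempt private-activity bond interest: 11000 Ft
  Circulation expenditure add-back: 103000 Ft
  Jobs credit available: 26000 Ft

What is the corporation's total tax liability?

Alternative floor tax:
  Adjusted income: 344000 Ft + 11000 Ft + 103000 Ft = 458000 Ft
  Less exemption 98000 Ft → base 360000 Ft
  360000 Ft × 17% = 61200 Ft

General income tax:
  280000 Ft × 15% = 42000 Ft
  64000 Ft × 27% = 17280 Ft
  → 59280 Ft
  Less jobs credit 26000 Ft → 33280 Ft

61200 Ft > 33280 Ft, so the alternative floor tax is the binding amount.

61200 Ft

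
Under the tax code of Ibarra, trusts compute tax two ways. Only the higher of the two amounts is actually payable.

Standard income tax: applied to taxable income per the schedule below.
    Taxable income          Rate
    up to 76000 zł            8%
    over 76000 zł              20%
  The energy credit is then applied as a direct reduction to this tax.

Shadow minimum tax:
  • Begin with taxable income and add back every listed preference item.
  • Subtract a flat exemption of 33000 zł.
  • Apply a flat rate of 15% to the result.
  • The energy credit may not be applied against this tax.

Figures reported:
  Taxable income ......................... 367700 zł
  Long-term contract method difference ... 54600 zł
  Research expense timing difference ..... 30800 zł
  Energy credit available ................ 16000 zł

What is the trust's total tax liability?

Standard income tax:
  76000 zł × 8% = 6080 zł
  291700 zł × 20% = 58340 zł
  → 64420 zł
  Less energy credit 16000 zł → 48420 zł

Shadow minimum tax:
  Adjusted income: 367700 zł + 54600 zł + 30800 zł = 453100 zł
  Less exemption 33000 zł → base 420100 zł
  420100 zł × 15% = 63015 zł

63015 zł > 48420 zł, so the shadow minimum tax is the binding amount.

63015 zł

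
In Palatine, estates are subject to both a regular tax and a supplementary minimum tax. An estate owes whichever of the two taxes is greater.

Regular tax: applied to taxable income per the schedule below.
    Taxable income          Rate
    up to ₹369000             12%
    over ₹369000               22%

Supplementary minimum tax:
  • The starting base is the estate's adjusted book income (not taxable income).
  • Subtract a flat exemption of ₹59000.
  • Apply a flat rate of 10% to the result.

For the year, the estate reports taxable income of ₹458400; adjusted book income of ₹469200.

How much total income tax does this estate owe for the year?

₹63948

Regular tax:
  ₹369000 × 12% = ₹44280
  ₹89400 × 22% = ₹19668
  → ₹63948

Supplementary minimum tax:
  Base (adjusted book income): ₹469200
  Less exemption ₹59000 → base ₹410200
  ₹410200 × 10% = ₹41020

₹63948 > ₹41020, so the regular tax governs.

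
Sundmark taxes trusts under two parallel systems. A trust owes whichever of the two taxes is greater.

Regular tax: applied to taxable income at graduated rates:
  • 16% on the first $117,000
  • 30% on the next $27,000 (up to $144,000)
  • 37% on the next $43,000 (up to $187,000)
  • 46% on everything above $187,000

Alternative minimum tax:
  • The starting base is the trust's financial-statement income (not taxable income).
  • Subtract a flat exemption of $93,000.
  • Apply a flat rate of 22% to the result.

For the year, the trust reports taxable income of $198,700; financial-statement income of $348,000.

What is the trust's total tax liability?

Regular tax:
  $117,000 × 16% = $18,720
  $27,000 × 30% = $8,100
  $43,000 × 37% = $15,910
  $11,700 × 46% = $5,382
  → $48,112

Alternative minimum tax:
  Base (financial-statement income): $348,000
  Less exemption $93,000 → base $255,000
  $255,000 × 22% = $56,100

$56,100 > $48,112, so the alternative minimum tax is the binding amount.

$56,100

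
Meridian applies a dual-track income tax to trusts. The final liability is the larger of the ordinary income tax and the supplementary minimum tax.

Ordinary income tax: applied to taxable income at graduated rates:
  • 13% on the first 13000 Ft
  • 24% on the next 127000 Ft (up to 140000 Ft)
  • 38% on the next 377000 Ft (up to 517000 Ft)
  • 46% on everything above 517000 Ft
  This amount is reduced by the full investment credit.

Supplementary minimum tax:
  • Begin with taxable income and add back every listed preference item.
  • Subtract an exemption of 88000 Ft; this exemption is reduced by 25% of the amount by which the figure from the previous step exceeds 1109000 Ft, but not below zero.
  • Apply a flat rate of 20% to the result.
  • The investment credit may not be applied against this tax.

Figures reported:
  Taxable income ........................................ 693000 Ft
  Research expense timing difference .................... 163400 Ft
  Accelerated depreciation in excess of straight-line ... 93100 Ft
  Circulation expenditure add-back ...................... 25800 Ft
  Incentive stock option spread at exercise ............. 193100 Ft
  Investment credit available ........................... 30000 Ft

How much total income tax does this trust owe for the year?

Ordinary income tax:
  13000 Ft × 13% = 1690 Ft
  127000 Ft × 24% = 30480 Ft
  377000 Ft × 38% = 143260 Ft
  176000 Ft × 46% = 80960 Ft
  → 256390 Ft
  Less investment credit 30000 Ft → 226390 Ft

Supplementary minimum tax:
  Adjusted income: 693000 Ft + 163400 Ft + 93100 Ft + 25800 Ft + 193100 Ft = 1168400 Ft
  Exemption: 88000 Ft − 25% × (1168400 Ft − 1109000 Ft) = 88000 Ft − 14850 Ft = 73150 Ft
  Base: 1168400 Ft − 73150 Ft = 1095250 Ft
  1095250 Ft × 20% = 219050 Ft

226390 Ft > 219050 Ft, so the ordinary income tax governs.

226390 Ft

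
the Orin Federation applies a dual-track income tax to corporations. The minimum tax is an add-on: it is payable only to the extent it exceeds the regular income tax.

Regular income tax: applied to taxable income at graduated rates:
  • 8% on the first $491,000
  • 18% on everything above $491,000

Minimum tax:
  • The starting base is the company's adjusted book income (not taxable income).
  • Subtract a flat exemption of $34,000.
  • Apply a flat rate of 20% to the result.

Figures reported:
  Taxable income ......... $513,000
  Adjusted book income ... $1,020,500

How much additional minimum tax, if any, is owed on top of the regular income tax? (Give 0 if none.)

$154,060

Minimum tax:
  Base (adjusted book income): $1,020,500
  Less exemption $34,000 → base $986,500
  $986,500 × 20% = $197,300

Regular income tax:
  $491,000 × 8% = $39,280
  $22,000 × 18% = $3,960
  → $43,240

Excess of minimum tax over regular income tax: $197,300 − $43,240 = $154,060.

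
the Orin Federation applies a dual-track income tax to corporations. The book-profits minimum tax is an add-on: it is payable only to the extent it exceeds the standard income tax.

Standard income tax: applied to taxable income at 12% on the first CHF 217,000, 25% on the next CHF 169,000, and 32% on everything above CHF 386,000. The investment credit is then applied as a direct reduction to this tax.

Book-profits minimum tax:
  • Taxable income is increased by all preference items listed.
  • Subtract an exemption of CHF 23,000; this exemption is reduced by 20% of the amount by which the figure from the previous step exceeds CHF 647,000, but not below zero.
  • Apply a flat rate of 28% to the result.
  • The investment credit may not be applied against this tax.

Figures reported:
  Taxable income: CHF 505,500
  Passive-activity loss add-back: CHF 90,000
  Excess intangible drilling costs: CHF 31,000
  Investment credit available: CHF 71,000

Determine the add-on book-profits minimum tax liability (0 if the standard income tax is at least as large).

CHF 133,450

Book-profits minimum tax:
  Adjusted income: CHF 505,500 + CHF 90,000 + CHF 31,000 = CHF 626,500
  Exemption: CHF 626,500 ≤ CHF 647,000, so full CHF 23,000 applies
  Base: CHF 626,500 − CHF 23,000 = CHF 603,500
  CHF 603,500 × 28% = CHF 168,980

Standard income tax:
  CHF 217,000 × 12% = CHF 26,040
  CHF 169,000 × 25% = CHF 42,250
  CHF 119,500 × 32% = CHF 38,240
  → CHF 106,530
  Less investment credit CHF 71,000 → CHF 35,530

Excess of book-profits minimum tax over standard income tax: CHF 168,980 − CHF 35,530 = CHF 133,450.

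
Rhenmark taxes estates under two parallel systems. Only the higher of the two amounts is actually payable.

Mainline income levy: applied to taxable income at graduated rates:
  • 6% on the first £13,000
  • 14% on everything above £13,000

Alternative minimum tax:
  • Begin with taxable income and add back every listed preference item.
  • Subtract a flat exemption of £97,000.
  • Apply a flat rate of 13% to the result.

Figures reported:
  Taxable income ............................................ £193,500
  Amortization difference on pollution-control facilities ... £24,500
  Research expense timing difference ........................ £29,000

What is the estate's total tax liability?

Alternative minimum tax:
  Adjusted income: £193,500 + £24,500 + £29,000 = £247,000
  Less exemption £97,000 → base £150,000
  £150,000 × 13% = £19,500

Mainline income levy:
  £13,000 × 6% = £780
  £180,500 × 14% = £25,270
  → £26,050

£26,050 > £19,500, so the mainline income levy governs.

£26,050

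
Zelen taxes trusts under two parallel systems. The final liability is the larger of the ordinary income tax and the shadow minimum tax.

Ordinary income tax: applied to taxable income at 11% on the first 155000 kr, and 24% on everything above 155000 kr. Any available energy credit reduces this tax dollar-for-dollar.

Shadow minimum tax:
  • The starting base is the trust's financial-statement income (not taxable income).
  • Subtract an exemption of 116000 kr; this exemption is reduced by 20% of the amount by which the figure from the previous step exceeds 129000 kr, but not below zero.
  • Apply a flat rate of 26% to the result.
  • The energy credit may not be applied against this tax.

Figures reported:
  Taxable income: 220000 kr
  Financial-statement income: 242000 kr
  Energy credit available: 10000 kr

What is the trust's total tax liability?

Ordinary income tax:
  155000 kr × 11% = 17050 kr
  65000 kr × 24% = 15600 kr
  → 32650 kr
  Less energy credit 10000 kr → 22650 kr

Shadow minimum tax:
  Base (financial-statement income): 242000 kr
  Exemption: 116000 kr − 20% × (242000 kr − 129000 kr) = 116000 kr − 22600 kr = 93400 kr
  Base: 242000 kr − 93400 kr = 148600 kr
  148600 kr × 26% = 38636 kr

38636 kr > 22650 kr, so the shadow minimum tax is the binding amount.

38636 kr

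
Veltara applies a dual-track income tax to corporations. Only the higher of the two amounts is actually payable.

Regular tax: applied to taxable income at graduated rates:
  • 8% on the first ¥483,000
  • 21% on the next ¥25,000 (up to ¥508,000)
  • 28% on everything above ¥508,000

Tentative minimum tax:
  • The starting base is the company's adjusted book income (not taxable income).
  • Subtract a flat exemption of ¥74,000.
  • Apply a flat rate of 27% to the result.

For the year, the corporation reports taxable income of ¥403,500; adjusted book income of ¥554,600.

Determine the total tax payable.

Regular tax:
  ¥403,500 × 8% = ¥32,280

Tentative minimum tax:
  Base (adjusted book income): ¥554,600
  Less exemption ¥74,000 → base ¥480,600
  ¥480,600 × 27% = ¥129,762

¥129,762 > ¥32,280, so the tentative minimum tax is the binding amount.

¥129,762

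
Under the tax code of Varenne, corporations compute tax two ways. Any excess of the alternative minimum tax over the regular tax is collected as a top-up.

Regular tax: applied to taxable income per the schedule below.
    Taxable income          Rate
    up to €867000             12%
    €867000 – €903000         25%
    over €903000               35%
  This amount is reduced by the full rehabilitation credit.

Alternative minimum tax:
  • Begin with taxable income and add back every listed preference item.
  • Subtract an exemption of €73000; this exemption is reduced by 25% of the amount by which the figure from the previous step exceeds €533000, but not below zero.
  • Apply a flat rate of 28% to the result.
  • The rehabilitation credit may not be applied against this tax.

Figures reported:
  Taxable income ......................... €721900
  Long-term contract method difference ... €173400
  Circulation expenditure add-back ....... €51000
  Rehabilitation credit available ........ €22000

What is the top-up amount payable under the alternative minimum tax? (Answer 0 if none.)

Alternative minimum tax:
  Adjusted income: €721900 + €173400 + €51000 = €946300
  Exemption: 25% × (€946300 − €533000) = €103325 ≥ €73000, so the exemption is fully phased out
  Base: €946300 − €0 = €946300
  €946300 × 28% = €264964

Regular tax:
  €721900 × 12% = €86628
  Less rehabilitation credit €22000 → €64628

Excess of alternative minimum tax over regular tax: €264964 − €64628 = €200336.

€200336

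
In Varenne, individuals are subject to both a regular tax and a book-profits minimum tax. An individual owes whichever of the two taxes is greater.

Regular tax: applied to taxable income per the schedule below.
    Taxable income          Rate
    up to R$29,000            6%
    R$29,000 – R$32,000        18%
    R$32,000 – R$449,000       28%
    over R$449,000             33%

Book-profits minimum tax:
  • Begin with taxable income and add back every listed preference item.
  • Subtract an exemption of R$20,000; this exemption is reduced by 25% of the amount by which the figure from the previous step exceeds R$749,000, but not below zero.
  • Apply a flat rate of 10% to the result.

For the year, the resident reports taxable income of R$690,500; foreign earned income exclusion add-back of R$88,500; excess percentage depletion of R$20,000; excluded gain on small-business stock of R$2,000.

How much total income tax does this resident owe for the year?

R$198,735

Regular tax:
  R$29,000 × 6% = R$1,740
  R$3,000 × 18% = R$540
  R$417,000 × 28% = R$116,760
  R$241,500 × 33% = R$79,695
  → R$198,735

Book-profits minimum tax:
  Adjusted income: R$690,500 + R$88,500 + R$20,000 + R$2,000 = R$801,000
  Exemption: R$20,000 − 25% × (R$801,000 − R$749,000) = R$20,000 − R$13,000 = R$7,000
  Base: R$801,000 − R$7,000 = R$794,000
  R$794,000 × 10% = R$79,400

R$198,735 > R$79,400, so the regular tax governs.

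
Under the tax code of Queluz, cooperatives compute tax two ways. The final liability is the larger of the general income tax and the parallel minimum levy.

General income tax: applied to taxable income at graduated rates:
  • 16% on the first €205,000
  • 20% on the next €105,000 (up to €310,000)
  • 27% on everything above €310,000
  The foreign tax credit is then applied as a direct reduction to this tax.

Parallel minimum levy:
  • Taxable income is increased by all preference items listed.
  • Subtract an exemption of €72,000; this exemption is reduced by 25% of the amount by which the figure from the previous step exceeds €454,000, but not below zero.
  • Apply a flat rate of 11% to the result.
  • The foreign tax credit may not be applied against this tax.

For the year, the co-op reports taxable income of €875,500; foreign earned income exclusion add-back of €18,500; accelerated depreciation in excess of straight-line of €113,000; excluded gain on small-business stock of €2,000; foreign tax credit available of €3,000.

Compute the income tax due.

€203,485

Parallel minimum levy:
  Adjusted income: €875,500 + €18,500 + €113,000 + €2,000 = €1,009,000
  Exemption: 25% × (€1,009,000 − €454,000) = €138,750 ≥ €72,000, so the exemption is fully phased out
  Base: €1,009,000 − €0 = €1,009,000
  €1,009,000 × 11% = €110,990

General income tax:
  €205,000 × 16% = €32,800
  €105,000 × 20% = €21,000
  €565,500 × 27% = €152,685
  → €206,485
  Less foreign tax credit €3,000 → €203,485

€203,485 > €110,990, so the general income tax governs.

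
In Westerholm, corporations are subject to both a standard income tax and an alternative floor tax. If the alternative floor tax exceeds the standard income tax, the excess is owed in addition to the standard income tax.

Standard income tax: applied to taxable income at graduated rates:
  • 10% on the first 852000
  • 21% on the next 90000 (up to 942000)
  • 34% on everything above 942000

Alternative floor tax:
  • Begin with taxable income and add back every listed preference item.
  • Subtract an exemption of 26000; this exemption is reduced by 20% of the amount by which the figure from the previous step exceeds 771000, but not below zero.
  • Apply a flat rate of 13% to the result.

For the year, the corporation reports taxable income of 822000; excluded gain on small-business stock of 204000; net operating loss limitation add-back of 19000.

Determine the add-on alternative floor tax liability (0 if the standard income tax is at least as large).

Standard income tax:
  822000 × 10% = 82200

Alternative floor tax:
  Adjusted income: 822000 + 204000 + 19000 = 1045000
  Exemption: 20% × (1045000 − 771000) = 54800 ≥ 26000, so the exemption is fully phased out
  Base: 1045000 − 0 = 1045000
  1045000 × 13% = 135850

Excess of alternative floor tax over standard income tax: 135850 − 82200 = 53650.

53650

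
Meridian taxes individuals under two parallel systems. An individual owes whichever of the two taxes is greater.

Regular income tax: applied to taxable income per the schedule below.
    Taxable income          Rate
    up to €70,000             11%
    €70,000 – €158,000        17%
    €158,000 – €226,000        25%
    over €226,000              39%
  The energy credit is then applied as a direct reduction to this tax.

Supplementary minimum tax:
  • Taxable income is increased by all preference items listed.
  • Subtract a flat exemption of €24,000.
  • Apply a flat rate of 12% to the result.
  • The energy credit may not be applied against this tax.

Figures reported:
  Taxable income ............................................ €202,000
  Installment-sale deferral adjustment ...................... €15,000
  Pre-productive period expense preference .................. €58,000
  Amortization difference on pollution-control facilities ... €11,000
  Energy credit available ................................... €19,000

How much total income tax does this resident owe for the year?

€31,440

Regular income tax:
  €70,000 × 11% = €7,700
  €88,000 × 17% = €14,960
  €44,000 × 25% = €11,000
  → €33,660
  Less energy credit €19,000 → €14,660

Supplementary minimum tax:
  Adjusted income: €202,000 + €15,000 + €58,000 + €11,000 = €286,000
  Less exemption €24,000 → base €262,000
  €262,000 × 12% = €31,440

€31,440 > €14,660, so the supplementary minimum tax is the binding amount.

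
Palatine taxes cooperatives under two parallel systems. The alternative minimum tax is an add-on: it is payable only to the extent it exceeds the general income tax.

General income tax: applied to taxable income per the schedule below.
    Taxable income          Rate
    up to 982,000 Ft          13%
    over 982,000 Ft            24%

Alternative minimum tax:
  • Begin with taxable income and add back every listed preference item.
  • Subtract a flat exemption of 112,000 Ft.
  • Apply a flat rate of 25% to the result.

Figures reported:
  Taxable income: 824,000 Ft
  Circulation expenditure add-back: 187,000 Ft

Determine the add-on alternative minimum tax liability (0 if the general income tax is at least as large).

117,630 Ft

General income tax:
  824,000 Ft × 13% = 107,120 Ft

Alternative minimum tax:
  Adjusted income: 824,000 Ft + 187,000 Ft = 1,011,000 Ft
  Less exemption 112,000 Ft → base 899,000 Ft
  899,000 Ft × 25% = 224,750 Ft

Excess of alternative minimum tax over general income tax: 224,750 Ft − 107,120 Ft = 117,630 Ft.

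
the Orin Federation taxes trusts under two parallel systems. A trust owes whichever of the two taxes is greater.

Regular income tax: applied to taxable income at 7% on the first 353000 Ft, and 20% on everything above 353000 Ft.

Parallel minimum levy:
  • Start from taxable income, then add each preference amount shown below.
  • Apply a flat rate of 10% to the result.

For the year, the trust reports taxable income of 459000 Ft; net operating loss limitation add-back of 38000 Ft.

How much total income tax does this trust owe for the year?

49700 Ft

Parallel minimum levy:
  Adjusted income: 459000 Ft + 38000 Ft = 497000 Ft
  497000 Ft × 10% = 49700 Ft

Regular income tax:
  353000 Ft × 7% = 24710 Ft
  106000 Ft × 20% = 21200 Ft
  → 45910 Ft

49700 Ft > 45910 Ft, so the parallel minimum levy is the binding amount.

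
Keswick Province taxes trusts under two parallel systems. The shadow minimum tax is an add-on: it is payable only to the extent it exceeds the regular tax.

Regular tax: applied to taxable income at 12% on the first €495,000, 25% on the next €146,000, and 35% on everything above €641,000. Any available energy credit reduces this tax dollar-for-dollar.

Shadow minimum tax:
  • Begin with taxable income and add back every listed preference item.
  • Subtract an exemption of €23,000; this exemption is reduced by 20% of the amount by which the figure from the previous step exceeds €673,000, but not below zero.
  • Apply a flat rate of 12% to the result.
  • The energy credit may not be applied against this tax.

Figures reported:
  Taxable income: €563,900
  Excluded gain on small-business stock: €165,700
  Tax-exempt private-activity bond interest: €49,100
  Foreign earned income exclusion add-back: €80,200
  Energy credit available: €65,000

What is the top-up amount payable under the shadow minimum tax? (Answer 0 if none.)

Regular tax:
  €495,000 × 12% = €59,400
  €68,900 × 25% = €17,225
  → €76,625
  Less energy credit €65,000 → €11,625

Shadow minimum tax:
  Adjusted income: €563,900 + €165,700 + €49,100 + €80,200 = €858,900
  Exemption: 20% × (€858,900 − €673,000) = €37,180 ≥ €23,000, so the exemption is fully phased out
  Base: €858,900 − €0 = €858,900
  €858,900 × 12% = €103,068

Excess of shadow minimum tax over regular tax: €103,068 − €11,625 = €91,443.

€91,443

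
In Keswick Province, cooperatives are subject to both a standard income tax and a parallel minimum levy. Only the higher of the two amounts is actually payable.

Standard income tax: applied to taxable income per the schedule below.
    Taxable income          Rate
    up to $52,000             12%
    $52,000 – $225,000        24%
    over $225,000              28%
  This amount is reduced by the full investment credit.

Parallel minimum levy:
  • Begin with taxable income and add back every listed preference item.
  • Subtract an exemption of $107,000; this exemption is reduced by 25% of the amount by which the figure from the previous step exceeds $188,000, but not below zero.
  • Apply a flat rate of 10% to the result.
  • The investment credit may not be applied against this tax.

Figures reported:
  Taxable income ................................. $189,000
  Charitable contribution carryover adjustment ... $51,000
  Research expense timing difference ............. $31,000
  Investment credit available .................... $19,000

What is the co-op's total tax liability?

Standard income tax:
  $52,000 × 12% = $6,240
  $137,000 × 24% = $32,880
  → $39,120
  Less investment credit $19,000 → $20,120

Parallel minimum levy:
  Adjusted income: $189,000 + $51,000 + $31,000 = $271,000
  Exemption: $107,000 − 25% × ($271,000 − $188,000) = $107,000 − $20,750 = $86,250
  Base: $271,000 − $86,250 = $184,750
  $184,750 × 10% = $18,475

$20,120 > $18,475, so the standard income tax governs.

$20,120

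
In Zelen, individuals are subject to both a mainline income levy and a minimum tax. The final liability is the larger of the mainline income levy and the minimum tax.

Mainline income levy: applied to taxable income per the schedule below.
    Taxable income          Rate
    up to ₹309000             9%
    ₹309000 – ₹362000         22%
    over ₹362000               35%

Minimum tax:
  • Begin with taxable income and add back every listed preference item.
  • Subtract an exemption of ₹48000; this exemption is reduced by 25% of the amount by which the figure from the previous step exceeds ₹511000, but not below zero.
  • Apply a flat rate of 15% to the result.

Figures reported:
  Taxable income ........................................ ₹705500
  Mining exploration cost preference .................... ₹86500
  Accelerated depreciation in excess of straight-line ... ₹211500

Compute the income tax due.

Minimum tax:
  Adjusted income: ₹705500 + ₹86500 + ₹211500 = ₹1003500
  Exemption: 25% × (₹1003500 − ₹511000) = ₹123125 ≥ ₹48000, so the exemption is fully phased out
  Base: ₹1003500 − ₹0 = ₹1003500
  ₹1003500 × 15% = ₹150525

Mainline income levy:
  ₹309000 × 9% = ₹27810
  ₹53000 × 22% = ₹11660
  ₹343500 × 35% = ₹120225
  → ₹159695

₹159695 > ₹150525, so the mainline income levy governs.

₹159695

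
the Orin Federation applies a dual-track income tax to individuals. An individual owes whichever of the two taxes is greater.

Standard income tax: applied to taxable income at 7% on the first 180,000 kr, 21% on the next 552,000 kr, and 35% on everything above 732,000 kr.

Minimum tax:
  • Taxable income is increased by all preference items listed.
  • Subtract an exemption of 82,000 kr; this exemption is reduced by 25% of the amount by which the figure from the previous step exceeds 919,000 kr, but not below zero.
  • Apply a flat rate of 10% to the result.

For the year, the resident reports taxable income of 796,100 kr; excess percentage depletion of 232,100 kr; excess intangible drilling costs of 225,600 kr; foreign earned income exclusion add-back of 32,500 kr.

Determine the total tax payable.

Standard income tax:
  180,000 kr × 7% = 12,600 kr
  552,000 kr × 21% = 115,920 kr
  64,100 kr × 35% = 22,435 kr
  → 150,955 kr

Minimum tax:
  Adjusted income: 796,100 kr + 232,100 kr + 225,600 kr + 32,500 kr = 1,286,300 kr
  Exemption: 25% × (1,286,300 kr − 919,000 kr) = 91,825 kr ≥ 82,000 kr, so the exemption is fully phased out
  Base: 1,286,300 kr − 0 kr = 1,286,300 kr
  1,286,300 kr × 10% = 128,630 kr

150,955 kr > 128,630 kr, so the standard income tax governs.

150,955 kr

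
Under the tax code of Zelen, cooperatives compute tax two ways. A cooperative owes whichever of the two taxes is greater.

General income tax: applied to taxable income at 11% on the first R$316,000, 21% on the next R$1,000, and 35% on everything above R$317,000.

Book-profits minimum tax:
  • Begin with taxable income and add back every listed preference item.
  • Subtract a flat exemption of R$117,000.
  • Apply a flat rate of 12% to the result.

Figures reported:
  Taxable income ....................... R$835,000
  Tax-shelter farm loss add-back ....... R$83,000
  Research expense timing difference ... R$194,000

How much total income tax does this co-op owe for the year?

Book-profits minimum tax:
  Adjusted income: R$835,000 + R$83,000 + R$194,000 = R$1,112,000
  Less exemption R$117,000 → base R$995,000
  R$995,000 × 12% = R$119,400

General income tax:
  R$316,000 × 11% = R$34,760
  R$1,000 × 21% = R$210
  R$518,000 × 35% = R$181,300
  → R$216,270

R$216,270 > R$119,400, so the general income tax governs.

R$216,270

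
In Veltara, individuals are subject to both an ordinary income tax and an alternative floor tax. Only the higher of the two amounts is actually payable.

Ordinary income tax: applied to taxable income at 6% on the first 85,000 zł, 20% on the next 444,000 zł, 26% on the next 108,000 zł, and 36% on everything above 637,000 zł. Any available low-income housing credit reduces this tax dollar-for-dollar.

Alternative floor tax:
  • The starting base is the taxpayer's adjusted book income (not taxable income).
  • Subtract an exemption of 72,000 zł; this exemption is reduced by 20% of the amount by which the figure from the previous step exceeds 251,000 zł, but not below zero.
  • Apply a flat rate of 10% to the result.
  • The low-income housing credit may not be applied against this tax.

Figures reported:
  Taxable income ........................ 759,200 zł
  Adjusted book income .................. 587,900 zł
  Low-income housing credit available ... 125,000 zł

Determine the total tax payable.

58,328 zł

Alternative floor tax:
  Base (adjusted book income): 587,900 zł
  Exemption: 72,000 zł − 20% × (587,900 zł − 251,000 zł) = 72,000 zł − 67,380 zł = 4,620 zł
  Base: 587,900 zł − 4,620 zł = 583,280 zł
  583,280 zł × 10% = 58,328 zł

Ordinary income tax:
  85,000 zł × 6% = 5,100 zł
  444,000 zł × 20% = 88,800 zł
  108,000 zł × 26% = 28,080 zł
  122,200 zł × 36% = 43,992 zł
  → 165,972 zł
  Less low-income housing credit 125,000 zł → 40,972 zł

58,328 zł > 40,972 zł, so the alternative floor tax is the binding amount.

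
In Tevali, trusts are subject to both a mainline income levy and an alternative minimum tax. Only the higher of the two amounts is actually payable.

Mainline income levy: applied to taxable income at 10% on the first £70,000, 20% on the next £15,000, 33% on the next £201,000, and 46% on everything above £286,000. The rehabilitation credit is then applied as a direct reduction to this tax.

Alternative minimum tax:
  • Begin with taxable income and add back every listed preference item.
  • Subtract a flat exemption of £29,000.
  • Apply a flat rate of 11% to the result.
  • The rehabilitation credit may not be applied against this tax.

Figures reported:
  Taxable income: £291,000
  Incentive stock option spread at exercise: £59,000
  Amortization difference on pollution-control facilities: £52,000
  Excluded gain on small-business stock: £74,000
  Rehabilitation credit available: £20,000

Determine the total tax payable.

Mainline income levy:
  £70,000 × 10% = £7,000
  £15,000 × 20% = £3,000
  £201,000 × 33% = £66,330
  £5,000 × 46% = £2,300
  → £78,630
  Less rehabilitation credit £20,000 → £58,630

Alternative minimum tax:
  Adjusted income: £291,000 + £59,000 + £52,000 + £74,000 = £476,000
  Less exemption £29,000 → base £447,000
  £447,000 × 11% = £49,170

£58,630 > £49,170, so the mainline income levy governs.

£58,630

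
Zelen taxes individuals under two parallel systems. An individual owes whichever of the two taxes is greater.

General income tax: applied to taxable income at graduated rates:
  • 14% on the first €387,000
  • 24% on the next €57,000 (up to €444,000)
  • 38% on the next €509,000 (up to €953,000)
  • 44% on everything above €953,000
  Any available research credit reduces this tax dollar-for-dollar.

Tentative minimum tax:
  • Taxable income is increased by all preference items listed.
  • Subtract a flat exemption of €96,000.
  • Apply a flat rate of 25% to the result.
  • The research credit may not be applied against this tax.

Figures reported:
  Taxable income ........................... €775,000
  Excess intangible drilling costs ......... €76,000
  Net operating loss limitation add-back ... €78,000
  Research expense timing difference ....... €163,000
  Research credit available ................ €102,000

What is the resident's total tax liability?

General income tax:
  €387,000 × 14% = €54,180
  €57,000 × 24% = €13,680
  €331,000 × 38% = €125,780
  → €193,640
  Less research credit €102,000 → €91,640

Tentative minimum tax:
  Adjusted income: €775,000 + €76,000 + €78,000 + €163,000 = €1,092,000
  Less exemption €96,000 → base €996,000
  €996,000 × 25% = €249,000

€249,000 > €91,640, so the tentative minimum tax is the binding amount.

€249,000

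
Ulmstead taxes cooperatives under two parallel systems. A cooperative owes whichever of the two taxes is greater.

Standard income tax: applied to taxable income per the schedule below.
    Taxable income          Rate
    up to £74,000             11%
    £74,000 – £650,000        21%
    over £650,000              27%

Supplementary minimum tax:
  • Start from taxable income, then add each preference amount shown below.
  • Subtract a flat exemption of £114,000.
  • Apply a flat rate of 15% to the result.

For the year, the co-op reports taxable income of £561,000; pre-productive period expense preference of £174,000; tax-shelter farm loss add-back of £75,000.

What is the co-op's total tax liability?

£110,410

Standard income tax:
  £74,000 × 11% = £8,140
  £487,000 × 21% = £102,270
  → £110,410

Supplementary minimum tax:
  Adjusted income: £561,000 + £174,000 + £75,000 = £810,000
  Less exemption £114,000 → base £696,000
  £696,000 × 15% = £104,400

£110,410 > £104,400, so the standard income tax governs.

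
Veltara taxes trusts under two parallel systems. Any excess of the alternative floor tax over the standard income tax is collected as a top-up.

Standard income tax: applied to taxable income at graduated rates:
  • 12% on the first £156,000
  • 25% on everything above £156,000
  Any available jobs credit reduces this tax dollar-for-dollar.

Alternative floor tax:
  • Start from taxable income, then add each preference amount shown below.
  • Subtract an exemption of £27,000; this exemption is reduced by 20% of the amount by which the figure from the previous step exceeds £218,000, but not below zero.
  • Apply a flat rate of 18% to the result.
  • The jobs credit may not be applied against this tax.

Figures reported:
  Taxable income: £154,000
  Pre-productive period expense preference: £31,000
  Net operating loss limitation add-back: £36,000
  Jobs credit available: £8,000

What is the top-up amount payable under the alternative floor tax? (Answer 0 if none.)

Standard income tax:
  £154,000 × 12% = £18,480
  Less jobs credit £8,000 → £10,480

Alternative floor tax:
  Adjusted income: £154,000 + £31,000 + £36,000 = £221,000
  Exemption: £27,000 − 20% × (£221,000 − £218,000) = £27,000 − £600 = £26,400
  Base: £221,000 − £26,400 = £194,600
  £194,600 × 18% = £35,028

Excess of alternative floor tax over standard income tax: £35,028 − £10,480 = £24,548.

£24,548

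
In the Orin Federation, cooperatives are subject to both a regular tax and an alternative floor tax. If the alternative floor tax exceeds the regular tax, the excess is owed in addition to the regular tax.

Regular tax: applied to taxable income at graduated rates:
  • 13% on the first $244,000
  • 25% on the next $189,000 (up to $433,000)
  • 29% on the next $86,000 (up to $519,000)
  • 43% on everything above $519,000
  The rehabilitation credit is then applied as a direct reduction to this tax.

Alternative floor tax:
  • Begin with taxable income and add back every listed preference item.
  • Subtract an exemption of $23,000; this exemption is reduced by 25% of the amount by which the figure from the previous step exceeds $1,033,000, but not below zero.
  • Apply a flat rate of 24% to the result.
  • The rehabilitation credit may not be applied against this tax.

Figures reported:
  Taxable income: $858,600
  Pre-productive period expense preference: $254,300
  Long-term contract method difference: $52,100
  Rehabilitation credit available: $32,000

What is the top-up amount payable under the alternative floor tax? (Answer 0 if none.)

Regular tax:
  $244,000 × 13% = $31,720
  $189,000 × 25% = $47,250
  $86,000 × 29% = $24,940
  $339,600 × 43% = $146,028
  → $249,938
  Less rehabilitation credit $32,000 → $217,938

Alternative floor tax:
  Adjusted income: $858,600 + $254,300 + $52,100 = $1,165,000
  Exemption: 25% × ($1,165,000 − $1,033,000) = $33,000 ≥ $23,000, so the exemption is fully phased out
  Base: $1,165,000 − $0 = $1,165,000
  $1,165,000 × 24% = $279,600

Excess of alternative floor tax over regular tax: $279,600 − $217,938 = $61,662.

$61,662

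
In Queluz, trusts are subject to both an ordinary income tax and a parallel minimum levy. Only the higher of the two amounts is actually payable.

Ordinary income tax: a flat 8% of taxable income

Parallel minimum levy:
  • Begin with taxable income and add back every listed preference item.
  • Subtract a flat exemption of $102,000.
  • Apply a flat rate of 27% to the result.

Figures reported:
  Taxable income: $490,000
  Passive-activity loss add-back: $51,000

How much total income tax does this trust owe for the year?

Ordinary income tax:
  $490,000 × 8% = $39,200

Parallel minimum levy:
  Adjusted income: $490,000 + $51,000 = $541,000
  Less exemption $102,000 → base $439,000
  $439,000 × 27% = $118,530

$118,530 > $39,200, so the parallel minimum levy is the binding amount.

$118,530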